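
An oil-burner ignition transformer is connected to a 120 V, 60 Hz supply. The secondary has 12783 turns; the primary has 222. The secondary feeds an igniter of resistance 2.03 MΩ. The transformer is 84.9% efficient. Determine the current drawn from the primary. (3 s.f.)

V_s = 120 × 12783/222 = 6909.7 V.
I_s = V_s/R = 6909.7/(2.03×10^6) = 0.0034038 A.
P_out = V_s I_s = 6909.7 × 0.0034038 = 23.519 W.
P_in = P_out/η = 23.519/0.849 = 27.702 W.
I_p = P_in/V_p = 27.702/120 = 0.231 A.

I_p ≈ 0.231 A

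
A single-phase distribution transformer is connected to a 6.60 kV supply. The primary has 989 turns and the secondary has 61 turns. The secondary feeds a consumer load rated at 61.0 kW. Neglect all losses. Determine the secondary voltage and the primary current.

V_s = V_p × N_s/N_p = 6600 × 61/989 = 407.08 V.
I_s = P/V_s = 61000/407.08 = 149.85 A.
I_p = I_s × N_s/N_p = 149.85 × 61/989 = 9.24 A.

V_s ≈ 407 V, I_p ≈ 9.24 A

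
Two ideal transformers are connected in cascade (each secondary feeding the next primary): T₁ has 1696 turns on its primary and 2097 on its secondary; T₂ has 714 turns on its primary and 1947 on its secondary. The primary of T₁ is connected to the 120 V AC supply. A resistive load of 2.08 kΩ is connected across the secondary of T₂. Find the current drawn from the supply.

I_supply ≈ 0.656 A

Secondary of T₁: V = 120.00 × 2097/1696 = 148.37 V.
Secondary of T₂: V = 148.37 × 1947/714 = 404.60 V.
I_load = 404.60/2080 = 0.19452 A, so P_out = 404.60 × 0.19452 = 78.701 W.
All ideal ⇒ P_in = P_out, so I_supply = 78.701/120 = 0.656 A.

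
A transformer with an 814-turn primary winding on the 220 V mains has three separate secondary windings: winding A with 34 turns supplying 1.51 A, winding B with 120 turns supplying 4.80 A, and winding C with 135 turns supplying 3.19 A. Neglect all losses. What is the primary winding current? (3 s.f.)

V_A = 220 × 34/814 = 9.1892 V; V_B = 220 × 120/814 = 32.432 V; V_C = 220 × 135/814 = 36.486 V.
P_out = V_A I_A + V_B I_B + V_C I_C = 9.1892×1.51 + 32.432×4.80 + 36.486×3.19 = 13.876 + 155.68 + 116.39 = 285.94 W.
Ideal ⇒ P_in = P_out, so I_p = P_out/V_p = 285.94/220 = 1.30 A.

I_p ≈ 1.30 A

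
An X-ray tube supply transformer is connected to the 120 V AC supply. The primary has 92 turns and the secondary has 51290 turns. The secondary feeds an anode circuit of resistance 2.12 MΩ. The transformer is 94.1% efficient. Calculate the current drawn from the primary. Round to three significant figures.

V_s = 120 × 51290/92 = 66900 V.
I_s = V_s/R = 66900/(2.12×10^6) = 0.031557 A.
P_out = V_s I_s = 66900 × 0.031557 = 2111.1 W.
P_in = P_out/η = 2111.1/0.941 = 2243.5 W.
I_p = P_in/V_p = 2243.5/120 = 18.7 A.

I_p ≈ 18.7 A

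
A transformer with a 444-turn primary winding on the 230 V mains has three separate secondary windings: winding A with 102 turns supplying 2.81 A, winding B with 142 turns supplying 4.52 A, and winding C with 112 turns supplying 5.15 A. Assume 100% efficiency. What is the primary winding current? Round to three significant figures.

I_p ≈ 3.39 A

V_A = 230 × 102/444 = 52.838 V; V_B = 230 × 142/444 = 73.559 V; V_C = 230 × 112/444 = 58.018 V.
P_out = V_A I_A + V_B I_B + V_C I_C = 52.838×2.81 + 73.559×4.52 + 58.018×5.15 = 148.47 + 332.48 + 298.79 = 779.75 W.
Ideal ⇒ P_in = P_out, so I_p = P_out/V_p = 779.75/230 = 3.39 A.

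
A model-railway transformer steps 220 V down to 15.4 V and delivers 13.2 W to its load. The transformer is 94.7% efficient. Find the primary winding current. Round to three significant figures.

P_in = P_out/η = 13.2/0.947 = 13.939 W.
I_p = P_in/V_p = 13.939/220 = 0.0634 A.

I_p ≈ 0.0634 A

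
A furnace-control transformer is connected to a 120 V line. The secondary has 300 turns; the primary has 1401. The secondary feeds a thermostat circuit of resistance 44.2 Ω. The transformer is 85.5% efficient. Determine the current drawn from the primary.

I_p ≈ 0.146 A

V_s = 120 × 300/1401 = 25.696 V.
I_s = V_s/R = 25.696/44.2 = 0.58136 A.
P_out = V_s I_s = 25.696 × 0.58136 = 14.938 W.
P_in = P_out/η = 14.938/0.855 = 17.472 W.
I_p = P_in/V_p = 17.472/120 = 0.146 A.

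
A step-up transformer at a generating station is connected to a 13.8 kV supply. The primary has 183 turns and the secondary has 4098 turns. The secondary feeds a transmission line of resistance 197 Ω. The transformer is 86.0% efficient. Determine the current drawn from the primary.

I_p ≈ 40800 A

V_s = 13800 × 4098/183 = 309030 V.
I_s = V_s/R = 309030/197 = 1568.7 A.
P_out = V_s I_s = 309030 × 1568.7 = 4.8477×10^8 W.
P_in = P_out/η = 4.8477×10^8/0.860 = 5.6368×10^8 W.
I_p = P_in/V_p = 5.6368×10^8/13800 = 40800 A.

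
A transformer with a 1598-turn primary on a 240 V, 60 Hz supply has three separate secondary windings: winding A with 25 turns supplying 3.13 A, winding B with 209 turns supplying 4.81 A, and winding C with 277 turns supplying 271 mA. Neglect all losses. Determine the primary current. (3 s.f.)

I_p ≈ 0.725 A

V_A = 240 × 25/1598 = 3.7547 V; V_B = 240 × 209/1598 = 31.389 V; V_C = 240 × 277/1598 = 41.602 V.
P_out = V_A I_A + V_B I_B + V_C I_C = 3.7547×3.13 + 31.389×4.81 + 41.602×0.271 = 11.752 + 150.98 + 11.274 = 174.01 W.
Ideal ⇒ P_in = P_out, so I_p = P_out/V_p = 174.01/240 = 0.725 A.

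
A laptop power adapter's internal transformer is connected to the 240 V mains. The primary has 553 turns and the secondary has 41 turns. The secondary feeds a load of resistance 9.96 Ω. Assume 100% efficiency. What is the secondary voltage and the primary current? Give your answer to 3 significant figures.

V_s = V_p × N_s/N_p = 240 × 41/553 = 17.794 V.
I_s = V_s/R = 17.794/9.96 = 1.7865 A.
I_p = I_s × N_s/N_p = 1.7865 × 41/553 = 0.132 A.

V_s ≈ 17.8 V, I_p ≈ 0.132 A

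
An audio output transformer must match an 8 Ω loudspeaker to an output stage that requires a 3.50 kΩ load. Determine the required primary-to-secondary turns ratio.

N_p/N_s ≈ 20.9

Z_p/Z_s = (N_p/N_s)², so N_p/N_s = √(3500/8) = √438 = 20.9.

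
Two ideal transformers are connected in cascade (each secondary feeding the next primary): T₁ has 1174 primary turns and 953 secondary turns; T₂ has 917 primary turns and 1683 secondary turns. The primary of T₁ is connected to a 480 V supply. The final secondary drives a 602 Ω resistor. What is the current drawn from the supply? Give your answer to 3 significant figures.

Secondary of T₁: V = 480.00 × 953/1174 = 389.64 V.
Secondary of T₂: V = 389.64 × 1683/917 = 715.12 V.
I_load = 715.12/602 = 1.1879 A, so P_out = 715.12 × 1.1879 = 849.50 W.
All ideal ⇒ P_in = P_out, so I_supply = 849.50/480 = 1.77 A.

I_supply ≈ 1.77 A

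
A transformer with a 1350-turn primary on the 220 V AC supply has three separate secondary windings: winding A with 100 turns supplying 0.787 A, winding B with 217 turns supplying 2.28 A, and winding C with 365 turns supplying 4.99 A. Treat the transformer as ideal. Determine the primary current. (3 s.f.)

V_A = 220 × 100/1350 = 16.296 V; V_B = 220 × 217/1350 = 35.363 V; V_C = 220 × 365/1350 = 59.481 V.
P_out = V_A I_A + V_B I_B + V_C I_C = 16.296×0.787 + 35.363×2.28 + 59.481×4.99 = 12.825 + 80.628 + 296.81 = 390.27 W.
Ideal ⇒ P_in = P_out, so I_p = P_out/V_p = 390.27/220 = 1.77 A.

I_p ≈ 1.77 A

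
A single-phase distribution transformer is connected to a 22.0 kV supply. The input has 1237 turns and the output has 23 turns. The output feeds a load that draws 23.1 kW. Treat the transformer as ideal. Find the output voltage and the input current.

V_out = V_in × N_out/N_in = 22000 × 23/1237 = 409.05 V.
I_out = P/V_out = 23100/409.05 = 56.472 A.
I_in = I_out × N_out/N_in = 56.472 × 23/1237 = 1.05 A.

V_out ≈ 409 V, I_in ≈ 1.05 A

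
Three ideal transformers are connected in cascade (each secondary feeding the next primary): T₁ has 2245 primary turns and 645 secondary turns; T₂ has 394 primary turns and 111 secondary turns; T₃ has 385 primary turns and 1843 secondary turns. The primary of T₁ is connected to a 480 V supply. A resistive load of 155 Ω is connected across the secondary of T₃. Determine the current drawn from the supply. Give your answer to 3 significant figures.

I_supply ≈ 0.465 A

Secondary of T₁: V = 480.00 × 645/2245 = 137.91 V.
Secondary of T₂: V = 137.91 × 111/394 = 38.852 V.
Secondary of T₃: V = 38.852 × 1843/385 = 185.98 V.
I_load = 185.98/155 = 1.1999 A, so P_out = 185.98 × 1.1999 = 223.16 W.
All ideal ⇒ P_in = P_out, so I_supply = 223.16/480 = 0.465 A.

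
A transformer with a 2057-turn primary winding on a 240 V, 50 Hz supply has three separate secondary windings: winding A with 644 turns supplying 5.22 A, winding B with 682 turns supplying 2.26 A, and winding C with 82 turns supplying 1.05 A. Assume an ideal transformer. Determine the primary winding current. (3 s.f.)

V_A = 240 × 644/2057 = 75.139 V; V_B = 240 × 682/2057 = 79.572 V; V_C = 240 × 82/2057 = 9.5673 V.
P_out = V_A I_A + V_B I_B + V_C I_C = 75.139×5.22 + 79.572×2.26 + 9.5673×1.05 = 392.22 + 179.83 + 10.046 = 582.10 W.
Ideal ⇒ P_in = P_out, so I_p = P_out/V_p = 582.10/240 = 2.43 A.

I_p ≈ 2.43 A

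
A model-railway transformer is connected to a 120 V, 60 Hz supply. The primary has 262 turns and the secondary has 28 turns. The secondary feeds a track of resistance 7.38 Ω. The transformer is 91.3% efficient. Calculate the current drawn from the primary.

V_s = 120 × 28/262 = 12.824 V.
I_s = V_s/R = 12.824/7.38 = 1.7377 A.
P_out = V_s I_s = 12.824 × 1.7377 = 22.285 W.
P_in = P_out/η = 22.285/0.913 = 24.409 W.
I_p = P_in/V_p = 24.409/120 = 0.203 A.

I_p ≈ 0.203 A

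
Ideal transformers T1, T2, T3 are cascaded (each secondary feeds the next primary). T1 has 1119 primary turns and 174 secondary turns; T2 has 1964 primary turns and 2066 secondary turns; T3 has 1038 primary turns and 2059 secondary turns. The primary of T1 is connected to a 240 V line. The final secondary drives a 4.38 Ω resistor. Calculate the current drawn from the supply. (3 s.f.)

I_supply ≈ 5.77 A

Secondary of T1: V = 240.00 × 174/1119 = 37.319 V.
Secondary of T2: V = 37.319 × 2066/1964 = 39.257 V.
Secondary of T3: V = 39.257 × 2059/1038 = 77.871 V.
I_load = 77.871/4.38 = 17.779 A, so P_out = 77.871 × 17.779 = 1384.5 W.
All ideal ⇒ P_in = P_out, so I_supply = 1384.5/240 = 5.77 A.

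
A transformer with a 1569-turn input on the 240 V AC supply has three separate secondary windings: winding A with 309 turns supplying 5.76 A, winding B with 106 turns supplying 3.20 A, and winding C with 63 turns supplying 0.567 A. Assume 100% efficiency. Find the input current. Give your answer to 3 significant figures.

I_in ≈ 1.37 A

V_A = 240 × 309/1569 = 47.266 V; V_B = 240 × 106/1569 = 16.214 V; V_C = 240 × 63/1569 = 9.6367 V.
P_out = V_A I_A + V_B I_B + V_C I_C = 47.266×5.76 + 16.214×3.20 + 9.6367×0.567 = 272.25 + 51.885 + 5.4640 = 329.60 W.
Ideal ⇒ P_in = P_out, so I_in = P_out/V_in = 329.60/240 = 1.37 A.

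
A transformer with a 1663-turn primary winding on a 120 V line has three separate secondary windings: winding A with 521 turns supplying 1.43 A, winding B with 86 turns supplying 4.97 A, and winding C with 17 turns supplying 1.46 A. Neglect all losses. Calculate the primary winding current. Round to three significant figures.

V_A = 120 × 521/1663 = 37.595 V; V_B = 120 × 86/1663 = 6.2057 V; V_C = 120 × 17/1663 = 1.2267 V.
P_out = V_A I_A + V_B I_B + V_C I_C = 37.595×1.43 + 6.2057×4.97 + 1.2267×1.46 = 53.760 + 30.842 + 1.7910 = 86.394 W.
Ideal ⇒ P_in = P_out, so I_p = P_out/V_p = 86.394/120 = 0.720 A.

I_p ≈ 0.720 A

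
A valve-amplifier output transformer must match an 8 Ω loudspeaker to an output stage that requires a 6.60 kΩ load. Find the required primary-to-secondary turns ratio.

Z_p/Z_s = (N_p/N_s)², so N_p/N_s = √(6600/8) = √825 = 28.7.

N_p/N_s ≈ 28.7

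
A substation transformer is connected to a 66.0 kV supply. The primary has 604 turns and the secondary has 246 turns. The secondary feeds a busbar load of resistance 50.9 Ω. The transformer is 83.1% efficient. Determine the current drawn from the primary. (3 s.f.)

V_s = 66000 × 246/604 = 26881 V.
I_s = V_s/R = 26881/50.9 = 528.11 A.
P_out = V_s I_s = 26881 × 528.11 = 1.4196×10^7 W.
P_in = P_out/η = 1.4196×10^7/0.831 = 1.7083×10^7 W.
I_p = P_in/V_p = 1.7083×10^7/66000 = 259 A.

I_p ≈ 259 A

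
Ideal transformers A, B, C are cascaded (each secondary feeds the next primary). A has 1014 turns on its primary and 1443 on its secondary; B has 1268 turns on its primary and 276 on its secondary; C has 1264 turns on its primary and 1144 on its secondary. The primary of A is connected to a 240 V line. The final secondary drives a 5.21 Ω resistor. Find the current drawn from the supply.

I_supply ≈ 3.62 A

Secondary of A: V = 240.00 × 1443/1014 = 341.54 V.
Secondary of B: V = 341.54 × 276/1268 = 74.341 V.
Secondary of C: V = 74.341 × 1144/1264 = 67.283 V.
I_load = 67.283/5.21 = 12.914 A, so P_out = 67.283 × 12.914 = 868.92 W.
All ideal ⇒ P_in = P_out, so I_supply = 868.92/240 = 3.62 A.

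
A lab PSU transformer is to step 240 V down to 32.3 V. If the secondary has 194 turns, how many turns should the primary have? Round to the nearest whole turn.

N_p = 1441 turns

N_p/N_s = V_p/V_s, so N_p = 194 × 240/32.3 = 1441.5 ≈ 1441 turns.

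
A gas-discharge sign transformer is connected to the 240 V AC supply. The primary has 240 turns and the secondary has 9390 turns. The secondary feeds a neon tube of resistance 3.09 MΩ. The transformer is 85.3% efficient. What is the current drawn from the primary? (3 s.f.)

V_s = 240 × 9390/240 = 9390.0 V.
I_s = V_s/R = 9390.0/(3.09×10^6) = 0.0030388 A.
P_out = V_s I_s = 9390.0 × 0.0030388 = 28.535 W.
P_in = P_out/η = 28.535/0.853 = 33.452 W.
I_p = P_in/V_p = 33.452/240 = 0.139 A.

I_p ≈ 0.139 A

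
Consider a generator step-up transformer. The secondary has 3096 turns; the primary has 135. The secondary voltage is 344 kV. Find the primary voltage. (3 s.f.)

V_p/V_s = N_p/N_s, so V_p = 344000 × 135/3096 = 15000 V.

V_p ≈ 15000 V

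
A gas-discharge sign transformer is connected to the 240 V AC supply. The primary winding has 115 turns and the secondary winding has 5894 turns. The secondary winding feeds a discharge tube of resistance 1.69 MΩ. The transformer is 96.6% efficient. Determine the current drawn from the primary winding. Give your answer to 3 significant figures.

V_s = 240 × 5894/115 = 12301 V.
I_s = V_s/R = 12301/(1.69×10^6) = 0.0072784 A.
P_out = V_s I_s = 12301 × 0.0072784 = 89.528 W.
P_in = P_out/η = 89.528/0.966 = 92.679 W.
I_p = P_in/V_p = 92.679/240 = 0.386 A.

I_p ≈ 0.386 A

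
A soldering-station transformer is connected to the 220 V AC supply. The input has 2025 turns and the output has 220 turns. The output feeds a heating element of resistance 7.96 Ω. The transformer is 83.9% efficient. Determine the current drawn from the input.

V_out = 220 × 220/2025 = 23.901 V.
I_out = V_out/R = 23.901/7.96 = 3.0027 A.
P_out = V_out I_out = 23.901 × 3.0027 = 71.767 W.
P_in = P_out/η = 71.767/0.839 = 85.539 W.
I_in = P_in/V_in = 85.539/220 = 0.389 A.

I_in ≈ 0.389 A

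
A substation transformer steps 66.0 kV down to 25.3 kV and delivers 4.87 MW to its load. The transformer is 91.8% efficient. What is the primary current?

P_in = P_out/η = 4.87×10^6/0.918 = 5.3050×10^6 W.
I_p = P_in/V_p = 5.3050×10^6/66000 = 80.4 A.

I_p ≈ 80.4 A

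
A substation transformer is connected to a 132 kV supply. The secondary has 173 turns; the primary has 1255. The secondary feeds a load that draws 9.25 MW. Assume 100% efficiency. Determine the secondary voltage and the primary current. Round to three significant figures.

V_s ≈ 18200 V, I_p ≈ 70.1 A

V_s = V_p × N_s/N_p = 132000 × 173/1255 = 18196 V.
I_s = P/V_s = 9.25×10^6/18196 = 508.35 A.
I_p = I_s × N_s/N_p = 508.35 × 173/1255 = 70.1 A.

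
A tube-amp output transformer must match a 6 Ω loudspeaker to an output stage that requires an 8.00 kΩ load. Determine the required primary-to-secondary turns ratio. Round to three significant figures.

Z_p/Z_s = (N_p/N_s)², so N_p/N_s = √(8000/6) = √1330 = 36.5.

N_p/N_s ≈ 36.5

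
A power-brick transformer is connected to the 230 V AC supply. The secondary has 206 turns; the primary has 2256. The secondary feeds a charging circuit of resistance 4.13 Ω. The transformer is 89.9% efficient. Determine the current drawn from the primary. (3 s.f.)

V_s = 230 × 206/2256 = 21.002 V.
I_s = V_s/R = 21.002/4.13 = 5.0852 A.
P_out = V_s I_s = 21.002 × 5.0852 = 106.80 W.
P_in = P_out/η = 106.80/0.899 = 118.80 W.
I_p = P_in/V_p = 118.80/230 = 0.517 A.

I_p ≈ 0.517 A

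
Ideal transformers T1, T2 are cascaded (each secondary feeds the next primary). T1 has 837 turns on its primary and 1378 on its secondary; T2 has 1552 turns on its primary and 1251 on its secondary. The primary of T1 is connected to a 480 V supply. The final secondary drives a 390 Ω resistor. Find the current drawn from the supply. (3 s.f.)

Secondary of T1: V = 480.00 × 1378/837 = 790.25 V.
Secondary of T2: V = 790.25 × 1251/1552 = 636.99 V.
I_load = 636.99/390 = 1.6333 A, so P_out = 636.99 × 1.6333 = 1040.4 W.
All ideal ⇒ P_in = P_out, so I_supply = 1040.4/480 = 2.17 A.

I_supply ≈ 2.17 A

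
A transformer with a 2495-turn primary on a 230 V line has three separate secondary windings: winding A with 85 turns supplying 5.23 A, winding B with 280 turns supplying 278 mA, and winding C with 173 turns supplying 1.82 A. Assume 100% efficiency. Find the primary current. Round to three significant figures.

I_p ≈ 0.336 A

V_A = 230 × 85/2495 = 7.8357 V; V_B = 230 × 280/2495 = 25.812 V; V_C = 230 × 173/2495 = 15.948 V.
P_out = V_A I_A + V_B I_B + V_C I_C = 7.8357×5.23 + 25.812×0.278 + 15.948×1.82 = 40.981 + 7.1756 + 29.025 = 77.181 W.
Ideal ⇒ P_in = P_out, so I_p = P_out/V_p = 77.181/230 = 0.336 A.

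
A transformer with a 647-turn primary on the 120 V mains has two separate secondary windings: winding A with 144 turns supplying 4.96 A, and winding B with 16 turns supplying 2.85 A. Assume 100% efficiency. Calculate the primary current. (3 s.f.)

V_A = 120 × 144/647 = 26.708 V; V_B = 120 × 16/647 = 2.9675 V.
P_out = V_A I_A + V_B I_B = 26.708×4.96 + 2.9675×2.85 = 132.47 + 8.4575 = 140.93 W.
Ideal ⇒ P_in = P_out, so I_p = P_out/V_p = 140.93/120 = 1.17 A.

I_p ≈ 1.17 A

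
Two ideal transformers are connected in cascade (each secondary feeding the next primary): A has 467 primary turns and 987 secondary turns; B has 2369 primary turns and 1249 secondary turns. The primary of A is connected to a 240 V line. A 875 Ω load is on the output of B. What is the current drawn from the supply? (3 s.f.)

Secondary of A: V = 240.00 × 987/467 = 507.24 V.
Secondary of B: V = 507.24 × 1249/2369 = 267.43 V.
I_load = 267.43/875 = 0.30563 A, so P_out = 267.43 × 0.30563 = 81.735 W.
All ideal ⇒ P_in = P_out, so I_supply = 81.735/240 = 0.341 A.

I_supply ≈ 0.341 A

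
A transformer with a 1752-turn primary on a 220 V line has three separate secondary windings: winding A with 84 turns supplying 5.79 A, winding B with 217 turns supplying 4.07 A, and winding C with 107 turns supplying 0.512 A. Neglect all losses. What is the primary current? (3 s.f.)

V_A = 220 × 84/1752 = 10.548 V; V_B = 220 × 217/1752 = 27.249 V; V_C = 220 × 107/1752 = 13.436 V.
P_out = V_A I_A + V_B I_B + V_C I_C = 10.548×5.79 + 27.249×4.07 + 13.436×0.512 = 61.073 + 110.90 + 6.8793 = 178.85 W.
Ideal ⇒ P_in = P_out, so I_p = P_out/V_p = 178.85/220 = 0.813 A.

I_p ≈ 0.813 A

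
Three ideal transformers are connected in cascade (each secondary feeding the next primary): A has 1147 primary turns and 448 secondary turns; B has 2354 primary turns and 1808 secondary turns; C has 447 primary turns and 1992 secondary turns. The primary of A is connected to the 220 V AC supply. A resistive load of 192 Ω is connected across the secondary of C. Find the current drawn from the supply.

I_supply ≈ 2.05 A

Secondary of A: V = 220.00 × 448/1147 = 85.929 V.
Secondary of B: V = 85.929 × 1808/2354 = 65.998 V.
Secondary of C: V = 65.998 × 1992/447 = 294.11 V.
I_load = 294.11/192 = 1.5318 A, so P_out = 294.11 × 1.5318 = 450.53 W.
All ideal ⇒ P_in = P_out, so I_supply = 450.53/220 = 2.05 A.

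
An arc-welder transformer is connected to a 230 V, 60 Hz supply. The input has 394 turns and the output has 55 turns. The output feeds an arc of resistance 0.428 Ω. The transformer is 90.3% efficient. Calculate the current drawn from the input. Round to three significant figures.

V_out = 230 × 55/394 = 32.107 V.
I_out = V_out/R = 32.107/0.428 = 75.015 A.
P_out = V_out I_out = 32.107 × 75.015 = 2408.5 W.
P_in = P_out/η = 2408.5/0.903 = 2667.2 W.
I_in = P_in/V_in = 2667.2/230 = 11.6 A.

I_in ≈ 11.6 A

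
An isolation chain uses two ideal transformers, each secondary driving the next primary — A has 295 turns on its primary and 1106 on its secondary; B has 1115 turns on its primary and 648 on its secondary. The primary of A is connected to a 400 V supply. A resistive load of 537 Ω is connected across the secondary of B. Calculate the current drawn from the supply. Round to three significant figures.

After A: V = 400.00 × 1106/295 = 1499.7 V.
After B: V = 1499.7 × 648/1115 = 871.55 V.
I_load = 871.55/537 = 1.6230 A, so P_out = 871.55 × 1.6230 = 1414.5 W.
All ideal ⇒ P_in = P_out, so I_supply = 1414.5/400 = 3.54 A.

I_supply ≈ 3.54 A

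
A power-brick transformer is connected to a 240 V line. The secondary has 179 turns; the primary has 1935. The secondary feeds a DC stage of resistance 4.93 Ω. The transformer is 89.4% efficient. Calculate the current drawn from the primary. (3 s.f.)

I_p ≈ 0.466 A

V_s = 240 × 179/1935 = 22.202 V.
I_s = V_s/R = 22.202/4.93 = 4.5034 A.
P_out = V_s I_s = 22.202 × 4.5034 = 99.982 W.
P_in = P_out/η = 99.982/0.894 = 111.84 W.
I_p = P_in/V_p = 111.84/240 = 0.466 A.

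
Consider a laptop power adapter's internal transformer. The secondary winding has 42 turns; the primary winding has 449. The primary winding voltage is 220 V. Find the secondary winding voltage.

V_s/V_p = N_s/N_p, so V_s = 220 × 42/449 = 20.6 V.

V_s ≈ 20.6 V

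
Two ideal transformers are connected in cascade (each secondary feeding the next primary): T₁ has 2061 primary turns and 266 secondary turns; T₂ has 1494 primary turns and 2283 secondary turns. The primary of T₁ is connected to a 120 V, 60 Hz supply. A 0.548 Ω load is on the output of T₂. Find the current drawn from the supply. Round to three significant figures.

After T₁: V = 120.00 × 266/2061 = 15.488 V.
After T₂: V = 15.488 × 2283/1494 = 23.667 V.
I_load = 23.667/0.548 = 43.188 A, so P_out = 23.667 × 43.188 = 1022.1 W.
All ideal ⇒ P_in = P_out, so I_supply = 1022.1/120 = 8.52 A.

I_supply ≈ 8.52 A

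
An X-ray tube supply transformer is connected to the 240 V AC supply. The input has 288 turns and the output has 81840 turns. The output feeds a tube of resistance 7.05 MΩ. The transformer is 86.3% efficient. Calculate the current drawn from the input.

V_out = 240 × 81840/288 = 68200 V.
I_out = V_out/R = 68200/(7.05×10^6) = 0.0096738 A.
P_out = V_out I_out = 68200 × 0.0096738 = 659.75 W.
P_in = P_out/η = 659.75/0.863 = 764.48 W.
I_in = P_in/V_in = 764.48/240 = 3.19 A.

I_in ≈ 3.19 A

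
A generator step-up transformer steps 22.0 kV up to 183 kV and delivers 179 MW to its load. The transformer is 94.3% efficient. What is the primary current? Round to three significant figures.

P_in = P_out/η = 1.79×10^8/0.943 = 1.8982×10^8 W.
I_p = P_in/V_p = 1.8982×10^8/22000 = 8630 A.

I_p ≈ 8630 A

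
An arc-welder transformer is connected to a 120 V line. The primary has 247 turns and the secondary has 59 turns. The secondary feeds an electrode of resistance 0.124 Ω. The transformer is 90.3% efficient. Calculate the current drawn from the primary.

V_s = 120 × 59/247 = 28.664 V.
I_s = V_s/R = 28.664/0.124 = 231.16 A.
P_out = V_s I_s = 28.664 × 231.16 = 6626.0 W.
P_in = P_out/η = 6626.0/0.903 = 7337.8 W.
I_p = P_in/V_p = 7337.8/120 = 61.1 A.

I_p ≈ 61.1 A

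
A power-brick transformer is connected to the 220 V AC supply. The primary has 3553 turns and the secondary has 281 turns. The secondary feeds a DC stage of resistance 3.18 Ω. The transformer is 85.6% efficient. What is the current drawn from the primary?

V_s = 220 × 281/3553 = 17.399 V.
I_s = V_s/R = 17.399/3.18 = 5.4715 A.
P_out = V_s I_s = 17.399 × 5.4715 = 95.201 W.
P_in = P_out/η = 95.201/0.856 = 111.22 W.
I_p = P_in/V_p = 111.22/220 = 0.506 A.

I_p ≈ 0.506 A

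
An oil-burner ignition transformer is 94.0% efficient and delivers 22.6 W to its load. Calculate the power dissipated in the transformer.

P_loss ≈ 1.44 W

P_in = P_out/η = 22.6/0.940 = 24.0426 W.
P_loss = P_in − P_out = 24.0426 − 22.6 = 1.44 W.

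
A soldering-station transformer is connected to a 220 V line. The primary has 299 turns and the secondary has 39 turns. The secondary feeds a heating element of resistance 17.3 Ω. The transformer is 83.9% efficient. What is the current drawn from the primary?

V_s = 220 × 39/299 = 28.696 V.
I_s = V_s/R = 28.696/17.3 = 1.6587 A.
P_out = V_s I_s = 28.696 × 1.6587 = 47.598 W.
P_in = P_out/η = 47.598/0.839 = 56.731 W.
I_p = P_in/V_p = 56.731/220 = 0.258 A.

I_p ≈ 0.258 A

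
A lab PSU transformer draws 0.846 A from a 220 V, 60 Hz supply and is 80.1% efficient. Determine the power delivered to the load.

P_in = V_in I_in = 220 × 0.846 = 186.12 W.
P_out = η P_in = 0.801 × 186.12 = 149 W.

P_out ≈ 149 W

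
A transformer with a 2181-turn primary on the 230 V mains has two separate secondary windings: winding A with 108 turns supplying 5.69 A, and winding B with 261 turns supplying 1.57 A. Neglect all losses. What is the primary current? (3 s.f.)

V_A = 230 × 108/2181 = 11.389 V; V_B = 230 × 261/2181 = 27.524 V.
P_out = V_A I_A + V_B I_B = 11.389×5.69 + 27.524×1.57 = 64.805 + 43.213 = 108.02 W.
Ideal ⇒ P_in = P_out, so I_p = P_out/V_p = 108.02/230 = 0.470 A.

I_p ≈ 0.470 A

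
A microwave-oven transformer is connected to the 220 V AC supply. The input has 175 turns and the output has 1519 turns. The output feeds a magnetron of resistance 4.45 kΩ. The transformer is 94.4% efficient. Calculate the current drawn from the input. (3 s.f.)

I_in ≈ 3.95 A

V_out = 220 × 1519/175 = 1909.6 V.
I_out = V_out/R = 1909.6/4450 = 0.42912 A.
P_out = V_out I_out = 1909.6 × 0.42912 = 819.45 W.
P_in = P_out/η = 819.45/0.944 = 868.07 W.
I_in = P_in/V_in = 868.07/220 = 3.95 A.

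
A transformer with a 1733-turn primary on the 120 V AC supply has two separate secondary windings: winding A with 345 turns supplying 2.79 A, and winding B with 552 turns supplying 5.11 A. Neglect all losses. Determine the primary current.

I_p ≈ 2.18 A

V_A = 120 × 345/1733 = 23.889 V; V_B = 120 × 552/1733 = 38.223 V.
P_out = V_A I_A + V_B I_B = 23.889×2.79 + 38.223×5.11 = 66.651 + 195.32 = 261.97 W.
Ideal ⇒ P_in = P_out, so I_p = P_out/V_p = 261.97/120 = 2.18 A.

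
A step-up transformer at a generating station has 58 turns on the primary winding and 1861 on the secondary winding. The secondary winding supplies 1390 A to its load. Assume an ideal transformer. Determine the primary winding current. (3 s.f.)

For an ideal transformer I_p/I_s = N_s/N_p, so I_p = 1390 × 1861/58 = 44600 A.

I_p ≈ 44600 A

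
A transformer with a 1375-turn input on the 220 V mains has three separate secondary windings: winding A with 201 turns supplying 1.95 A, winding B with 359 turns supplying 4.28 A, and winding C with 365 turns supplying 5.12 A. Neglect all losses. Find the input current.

I_in ≈ 2.76 A

V_A = 220 × 201/1375 = 32.160 V; V_B = 220 × 359/1375 = 57.440 V; V_C = 220 × 365/1375 = 58.400 V.
P_out = V_A I_A + V_B I_B + V_C I_C = 32.160×1.95 + 57.440×4.28 + 58.400×5.12 = 62.712 + 245.84 + 299.01 = 607.56 W.
Ideal ⇒ P_in = P_out, so I_in = P_out/V_in = 607.56/220 = 2.76 A.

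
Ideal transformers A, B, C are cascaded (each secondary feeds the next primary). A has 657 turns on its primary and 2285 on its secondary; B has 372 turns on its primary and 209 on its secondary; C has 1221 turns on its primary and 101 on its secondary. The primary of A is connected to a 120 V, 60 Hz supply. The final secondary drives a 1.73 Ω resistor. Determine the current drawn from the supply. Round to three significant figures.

I_supply ≈ 1.81 A

Secondary of A: V = 120.00 × 2285/657 = 417.35 V.
Secondary of B: V = 417.35 × 209/372 = 234.48 V.
Secondary of C: V = 234.48 × 101/1221 = 19.396 V.
I_load = 19.396/1.73 = 11.212 A, so P_out = 19.396 × 11.212 = 217.46 W.
All ideal ⇒ P_in = P_out, so I_supply = 217.46/120 = 1.81 A.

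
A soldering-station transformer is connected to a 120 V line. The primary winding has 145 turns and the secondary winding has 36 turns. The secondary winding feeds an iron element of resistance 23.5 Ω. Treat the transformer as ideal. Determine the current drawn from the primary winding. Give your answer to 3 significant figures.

I_p ≈ 0.315 A

V_s = V_p × N_s/N_p = 120 × 36/145 = 29.793 V.
I_s = V_s/R = 29.793/23.5 = 1.2678 A.
For an ideal transformer I_p N_p = I_s N_s, so I_p = 1.2678 × 36/145 = 0.315 A.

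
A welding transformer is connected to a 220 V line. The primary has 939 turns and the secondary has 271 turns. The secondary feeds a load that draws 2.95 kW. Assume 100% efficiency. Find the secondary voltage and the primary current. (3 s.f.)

V_s = V_p × N_s/N_p = 220 × 271/939 = 63.493 V.
I_s = P/V_s = 2950/63.493 = 46.462 A.
I_p = I_s × N_s/N_p = 46.462 × 271/939 = 13.4 A.

V_s ≈ 63.5 V, I_p ≈ 13.4 A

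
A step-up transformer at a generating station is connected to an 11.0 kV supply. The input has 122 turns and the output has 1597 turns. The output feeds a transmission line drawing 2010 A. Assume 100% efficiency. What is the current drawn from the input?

I_in ≈ 26300 A

For an ideal transformer I_in N_in = I_out N_out, so I_in = 2010 × 1597/122 = 26300 A.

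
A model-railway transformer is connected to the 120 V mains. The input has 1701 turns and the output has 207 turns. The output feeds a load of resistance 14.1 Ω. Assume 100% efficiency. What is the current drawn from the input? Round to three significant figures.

I_in ≈ 0.126 A

V_out = V_in × N_out/N_in = 120 × 207/1701 = 14.603 V.
I_out = V_out/R = 14.603/14.1 = 1.0357 A.
For an ideal transformer I_in N_in = I_out N_out, so I_in = 1.0357 × 207/1701 = 0.126 A.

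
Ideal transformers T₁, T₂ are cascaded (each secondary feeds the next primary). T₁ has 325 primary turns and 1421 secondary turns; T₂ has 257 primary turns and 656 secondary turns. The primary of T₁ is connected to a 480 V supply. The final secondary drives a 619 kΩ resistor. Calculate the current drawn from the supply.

I_supply ≈ 0.0966 A

Secondary of T₁: V = 480.00 × 1421/325 = 2098.7 V.
Secondary of T₂: V = 2098.7 × 656/257 = 5357.0 V.
I_load = 5357.0/619000 = 0.0086543 A, so P_out = 5357.0 × 0.0086543 = 46.361 W.
All ideal ⇒ P_in = P_out, so I_supply = 46.361/480 = 0.0966 A.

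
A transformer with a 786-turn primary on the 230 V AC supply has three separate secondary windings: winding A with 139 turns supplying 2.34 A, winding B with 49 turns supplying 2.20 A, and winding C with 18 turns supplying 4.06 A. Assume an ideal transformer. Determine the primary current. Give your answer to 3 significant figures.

I_p ≈ 0.644 A

V_A = 230 × 139/786 = 40.674 V; V_B = 230 × 49/786 = 14.338 V; V_C = 230 × 18/786 = 5.2672 V.
P_out = V_A I_A + V_B I_B + V_C I_C = 40.674×2.34 + 14.338×2.20 + 5.2672×4.06 = 95.178 + 31.545 + 21.385 = 148.11 W.
Ideal ⇒ P_in = P_out, so I_p = P_out/V_p = 148.11/230 = 0.644 A.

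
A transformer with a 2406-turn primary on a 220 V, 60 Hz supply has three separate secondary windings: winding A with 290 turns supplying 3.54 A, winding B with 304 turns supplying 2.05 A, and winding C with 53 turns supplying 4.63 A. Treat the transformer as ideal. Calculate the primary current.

V_A = 220 × 290/2406 = 26.517 V; V_B = 220 × 304/2406 = 27.797 V; V_C = 220 × 53/2406 = 4.8462 V.
P_out = V_A I_A + V_B I_B + V_C I_C = 26.517×3.54 + 27.797×2.05 + 4.8462×4.63 = 93.870 + 56.984 + 22.438 = 173.29 W.
Ideal ⇒ P_in = P_out, so I_p = P_out/V_p = 173.29/220 = 0.788 A.

I_p ≈ 0.788 A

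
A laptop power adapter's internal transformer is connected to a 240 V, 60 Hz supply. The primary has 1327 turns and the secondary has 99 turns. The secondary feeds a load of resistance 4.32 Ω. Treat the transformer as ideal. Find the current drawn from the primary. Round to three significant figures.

I_p ≈ 0.309 A

V_s = V_p × N_s/N_p = 240 × 99/1327 = 17.905 V.
I_s = V_s/R = 17.905/4.32 = 4.1447 A.
For an ideal transformer I_p N_p = I_s N_s, so I_p = 4.1447 × 99/1327 = 0.309 A.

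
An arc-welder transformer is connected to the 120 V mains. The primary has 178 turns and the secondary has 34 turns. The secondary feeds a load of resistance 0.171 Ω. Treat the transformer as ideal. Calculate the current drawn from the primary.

I_p ≈ 25.6 A

V_s = V_p × N_s/N_p = 120 × 34/178 = 22.921 V.
I_s = V_s/R = 22.921/0.171 = 134.04 A.
For an ideal transformer I_p N_p = I_s N_s, so I_p = 134.04 × 34/178 = 25.6 A.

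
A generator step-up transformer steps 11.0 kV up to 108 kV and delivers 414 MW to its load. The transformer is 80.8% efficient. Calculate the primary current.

I_p ≈ 46600 A

P_in = P_out/η = 4.14×10^8/0.808 = 5.1238×10^8 W.
I_p = P_in/V_p = 5.1238×10^8/11000 = 46600 A.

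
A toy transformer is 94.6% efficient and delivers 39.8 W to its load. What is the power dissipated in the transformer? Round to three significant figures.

P_loss ≈ 2.27 W

P_in = P_out/η = 39.8/0.946 = 42.0719 W.
P_loss = P_in − P_out = 42.0719 − 39.8 = 2.27 W.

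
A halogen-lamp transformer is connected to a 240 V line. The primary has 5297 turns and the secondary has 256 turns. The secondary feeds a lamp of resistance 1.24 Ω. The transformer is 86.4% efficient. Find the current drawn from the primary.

V_s = 240 × 256/5297 = 11.599 V.
I_s = V_s/R = 11.599/1.24 = 9.3540 A.
P_out = V_s I_s = 11.599 × 9.3540 = 108.50 W.
P_in = P_out/η = 108.50/0.864 = 125.58 W.
I_p = P_in/V_p = 125.58/240 = 0.523 A.

I_p ≈ 0.523 A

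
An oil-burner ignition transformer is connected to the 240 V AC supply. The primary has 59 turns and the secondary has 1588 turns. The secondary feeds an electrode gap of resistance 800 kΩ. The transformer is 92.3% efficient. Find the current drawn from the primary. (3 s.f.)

V_s = 240 × 1588/59 = 6459.7 V.
I_s = V_s/R = 6459.7/800000 = 0.0080746 A.
P_out = V_s I_s = 6459.7 × 0.0080746 = 52.159 W.
P_in = P_out/η = 52.159/0.923 = 56.510 W.
I_p = P_in/V_p = 56.510/240 = 0.235 A.

I_p ≈ 0.235 A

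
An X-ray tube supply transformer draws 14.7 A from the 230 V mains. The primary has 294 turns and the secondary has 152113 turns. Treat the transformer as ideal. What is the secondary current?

I_s ≈ 0.0284 A

I_s/I_p = N_p/N_s, so I_s = 14.7 × 294/152113 = 0.0284 A.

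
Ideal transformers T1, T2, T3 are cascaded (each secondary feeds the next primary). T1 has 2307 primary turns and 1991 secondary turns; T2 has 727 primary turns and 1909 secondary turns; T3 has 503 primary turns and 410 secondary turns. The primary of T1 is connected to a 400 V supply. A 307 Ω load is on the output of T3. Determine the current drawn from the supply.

Secondary of T1: V = 400.00 × 1991/2307 = 345.21 V.
Secondary of T2: V = 345.21 × 1909/727 = 906.47 V.
Secondary of T3: V = 906.47 × 410/503 = 738.88 V.
I_load = 738.88/307 = 2.4068 A, so P_out = 738.88 × 2.4068 = 1778.3 W.
All ideal ⇒ P_in = P_out, so I_supply = 1778.3/400 = 4.45 A.

I_supply ≈ 4.45 A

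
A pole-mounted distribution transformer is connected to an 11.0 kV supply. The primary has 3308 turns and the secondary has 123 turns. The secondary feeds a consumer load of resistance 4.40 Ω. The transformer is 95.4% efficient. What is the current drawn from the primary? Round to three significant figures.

V_s = 11000 × 123/3308 = 409.01 V.
I_s = V_s/R = 409.01/4.40 = 92.956 A.
P_out = V_s I_s = 409.01 × 92.956 = 38020 W.
P_in = P_out/η = 38020/0.954 = 39853 W.
I_p = P_in/V_p = 39853/11000 = 3.62 A.

I_p ≈ 3.62 A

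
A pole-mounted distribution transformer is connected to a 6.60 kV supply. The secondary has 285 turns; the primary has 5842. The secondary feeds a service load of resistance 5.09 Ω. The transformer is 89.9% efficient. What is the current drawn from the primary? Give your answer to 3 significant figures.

I_p ≈ 3.43 A

V_s = 6600 × 285/5842 = 321.98 V.
I_s = V_s/R = 321.98/5.09 = 63.257 A.
P_out = V_s I_s = 321.98 × 63.257 = 20367 W.
P_in = P_out/η = 20367/0.899 = 22656 W.
I_p = P_in/V_p = 22656/6600 = 3.43 A.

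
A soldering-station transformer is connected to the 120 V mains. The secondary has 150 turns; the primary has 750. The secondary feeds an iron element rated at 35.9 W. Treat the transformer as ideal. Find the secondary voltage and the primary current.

V_s = V_p × N_s/N_p = 120 × 150/750 = 24.000 V.
I_s = P/V_s = 35.9/24.000 = 1.4958 A.
I_p = I_s × N_s/N_p = 1.4958 × 150/750 = 0.299 A.

V_s ≈ 24.0 V, I_p ≈ 0.299 A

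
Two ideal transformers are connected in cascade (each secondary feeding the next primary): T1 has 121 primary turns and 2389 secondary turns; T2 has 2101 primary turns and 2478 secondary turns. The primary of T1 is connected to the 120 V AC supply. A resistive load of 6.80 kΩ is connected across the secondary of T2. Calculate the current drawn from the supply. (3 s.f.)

Secondary of T1: V = 120.00 × 2389/121 = 2369.3 V.
Secondary of T2: V = 2369.3 × 2478/2101 = 2794.4 V.
I_load = 2794.4/6800 = 0.41094 A, so P_out = 2794.4 × 0.41094 = 1148.3 W.
All ideal ⇒ P_in = P_out, so I_supply = 1148.3/120 = 9.57 A.

I_supply ≈ 9.57 A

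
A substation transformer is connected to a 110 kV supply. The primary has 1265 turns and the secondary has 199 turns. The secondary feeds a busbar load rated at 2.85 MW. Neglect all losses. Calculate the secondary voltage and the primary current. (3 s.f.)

V_s = V_p × N_s/N_p = 110000 × 199/1265 = 17304 V.
I_s = P/V_s = 2.85×10^6/17304 = 164.70 A.
I_p = I_s × N_s/N_p = 164.70 × 199/1265 = 25.9 A.

V_s ≈ 17300 V, I_p ≈ 25.9 A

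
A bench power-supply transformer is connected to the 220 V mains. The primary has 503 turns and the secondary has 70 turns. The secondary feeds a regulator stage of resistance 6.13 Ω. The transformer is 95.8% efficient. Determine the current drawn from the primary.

I_p ≈ 0.726 A

V_s = 220 × 70/503 = 30.616 V.
I_s = V_s/R = 30.616/6.13 = 4.9945 A.
P_out = V_s I_s = 30.616 × 4.9945 = 152.91 W.
P_in = P_out/η = 152.91/0.958 = 159.62 W.
I_p = P_in/V_p = 159.62/220 = 0.726 A.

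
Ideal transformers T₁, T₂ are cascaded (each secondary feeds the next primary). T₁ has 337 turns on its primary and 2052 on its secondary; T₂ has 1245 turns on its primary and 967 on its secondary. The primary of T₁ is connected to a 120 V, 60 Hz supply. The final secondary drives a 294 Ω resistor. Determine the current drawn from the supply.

I_supply ≈ 9.13 A

Secondary of T₁: V = 120.00 × 2052/337 = 730.68 V.
Secondary of T₂: V = 730.68 × 967/1245 = 567.53 V.
I_load = 567.53/294 = 1.9304 A, so P_out = 567.53 × 1.9304 = 1095.5 W.
All ideal ⇒ P_in = P_out, so I_supply = 1095.5/120 = 9.13 A.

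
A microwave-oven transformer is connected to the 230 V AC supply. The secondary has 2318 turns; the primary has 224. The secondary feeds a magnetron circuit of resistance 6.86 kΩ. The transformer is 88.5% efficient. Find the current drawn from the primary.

I_p ≈ 4.06 A

V_s = 230 × 2318/224 = 2380.1 V.
I_s = V_s/R = 2380.1/6860 = 0.34695 A.
P_out = V_s I_s = 2380.1 × 0.34695 = 825.78 W.
P_in = P_out/η = 825.78/0.885 = 933.08 W.
I_p = P_in/V_p = 933.08/230 = 4.06 A.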